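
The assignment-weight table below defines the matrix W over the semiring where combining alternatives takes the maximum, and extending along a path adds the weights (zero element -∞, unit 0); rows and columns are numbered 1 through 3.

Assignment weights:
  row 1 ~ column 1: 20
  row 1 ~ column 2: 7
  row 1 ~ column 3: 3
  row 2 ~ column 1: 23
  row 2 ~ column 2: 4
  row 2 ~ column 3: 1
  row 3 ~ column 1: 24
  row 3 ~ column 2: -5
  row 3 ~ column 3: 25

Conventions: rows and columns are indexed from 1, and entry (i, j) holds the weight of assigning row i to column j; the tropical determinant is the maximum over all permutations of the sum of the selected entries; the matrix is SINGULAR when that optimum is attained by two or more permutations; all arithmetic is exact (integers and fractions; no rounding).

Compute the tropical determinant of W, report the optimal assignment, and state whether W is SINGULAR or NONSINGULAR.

σ = (1, 2, 3): 20 + 4 + 25 = 49
σ = (1, 3, 2): 20 + 1 + (-5) = 16
σ = (2, 1, 3): 7 + 23 + 25 = 55
σ = (2, 3, 1): 7 + 1 + 24 = 32
σ = (3, 1, 2): 3 + 23 + (-5) = 21
σ = (3, 2, 1): 3 + 4 + 24 = 31
Optimal value attained by: σ = (2, 1, 3).
Answer: det⊕(W) = 55; verdict: NONSINGULAR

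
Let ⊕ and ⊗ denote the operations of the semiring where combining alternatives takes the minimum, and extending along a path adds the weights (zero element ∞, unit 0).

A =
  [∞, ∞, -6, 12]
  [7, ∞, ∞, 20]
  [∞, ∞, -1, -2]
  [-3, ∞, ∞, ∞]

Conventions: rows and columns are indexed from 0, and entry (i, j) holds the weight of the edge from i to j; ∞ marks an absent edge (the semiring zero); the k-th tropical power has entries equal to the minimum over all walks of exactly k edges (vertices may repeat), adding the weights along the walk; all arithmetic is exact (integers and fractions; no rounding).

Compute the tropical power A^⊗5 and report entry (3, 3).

A^⊗2:
  [9, ∞, -7, -8]
  [17, ∞, 1, 19]
  [-5, ∞, -2, -3]
  [∞, ∞, -9, 9]
A^⊗3:
  [-11, ∞, -8, -9]
  [16, ∞, 0, -1]
  [-6, ∞, -11, -4]
  [6, ∞, -10, -11]
A^⊗4:
  [-12, ∞, -17, -10]
  [-4, ∞, -1, -2]
  [-7, ∞, -12, -13]
  [-14, ∞, -11, -12]
A^⊗5:
  [-13, ∞, -18, -19]
  [-5, ∞, -10, -3]
  [-16, ∞, -13, -14]
  [-15, ∞, -20, -13]
Key observation: the optimum is the walk 3->0->2->2->2->3, with weight (-3) + (-6) + (-1) + (-1) + (-2) = -13.
Optimal value attained by: walk 3->0->2->2->2->3.
Answer: (A^⊗5)[3][3] = -13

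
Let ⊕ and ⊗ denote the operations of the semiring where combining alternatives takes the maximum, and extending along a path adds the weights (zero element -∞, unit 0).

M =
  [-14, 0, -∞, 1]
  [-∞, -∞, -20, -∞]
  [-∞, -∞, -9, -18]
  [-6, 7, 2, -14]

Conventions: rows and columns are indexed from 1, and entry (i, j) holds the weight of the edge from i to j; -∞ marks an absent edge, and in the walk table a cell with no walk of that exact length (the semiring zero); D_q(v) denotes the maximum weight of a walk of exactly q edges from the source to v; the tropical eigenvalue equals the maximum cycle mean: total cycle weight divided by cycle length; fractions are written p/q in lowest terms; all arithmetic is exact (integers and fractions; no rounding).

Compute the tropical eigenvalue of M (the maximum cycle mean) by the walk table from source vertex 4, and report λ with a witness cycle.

q=0: [-∞, -∞, -∞, 0]
q=1: [-6, 7, 2, -14]
q=2: [-20, -6, -7, -5]
q=3: [-11, 2, -3, -19]
q=4: [-25, -11, -12, -10]
Optimal cycle mean attained by: cycle 1->4->1, total 1 + (-6), length 2.
Answer: λ = -5/2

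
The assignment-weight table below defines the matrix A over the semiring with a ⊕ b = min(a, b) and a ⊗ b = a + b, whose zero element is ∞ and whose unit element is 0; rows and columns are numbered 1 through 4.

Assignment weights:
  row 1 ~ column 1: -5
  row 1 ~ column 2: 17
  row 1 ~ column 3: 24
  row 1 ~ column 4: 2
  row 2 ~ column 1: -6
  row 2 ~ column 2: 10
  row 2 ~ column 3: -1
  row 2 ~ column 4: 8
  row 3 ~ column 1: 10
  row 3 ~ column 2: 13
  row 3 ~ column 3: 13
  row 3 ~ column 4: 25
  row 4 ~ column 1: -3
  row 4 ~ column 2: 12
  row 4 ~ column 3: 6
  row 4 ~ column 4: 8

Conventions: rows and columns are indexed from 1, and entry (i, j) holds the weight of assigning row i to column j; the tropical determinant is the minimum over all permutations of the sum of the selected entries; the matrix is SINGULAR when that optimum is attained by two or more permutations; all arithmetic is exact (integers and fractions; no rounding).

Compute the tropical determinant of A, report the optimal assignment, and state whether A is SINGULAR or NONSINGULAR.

σ = (1, 2, 3, 4): (-5) + 10 + 13 + 8 = 26
σ = (1, 2, 4, 3): (-5) + 10 + 25 + 6 = 36
σ = (1, 3, 2, 4): (-5) + (-1) + 13 + 8 = 15
σ = (1, 3, 4, 2): (-5) + (-1) + 25 + 12 = 31
σ = (1, 4, 2, 3): (-5) + 8 + 13 + 6 = 22
σ = (1, 4, 3, 2): (-5) + 8 + 13 + 12 = 28
σ = (2, 1, 3, 4): 17 + (-6) + 13 + 8 = 32
σ = (2, 1, 4, 3): 17 + (-6) + 25 + 6 = 42
σ = (2, 3, 1, 4): 17 + (-1) + 10 + 8 = 34
σ = (2, 3, 4, 1): 17 + (-1) + 25 + (-3) = 38
σ = (2, 4, 1, 3): 17 + 8 + 10 + 6 = 41
σ = (2, 4, 3, 1): 17 + 8 + 13 + (-3) = 35
σ = (3, 1, 2, 4): 24 + (-6) + 13 + 8 = 39
σ = (3, 1, 4, 2): 24 + (-6) + 25 + 12 = 55
σ = (3, 2, 1, 4): 24 + 10 + 10 + 8 = 52
σ = (3, 2, 4, 1): 24 + 10 + 25 + (-3) = 56
σ = (3, 4, 1, 2): 24 + 8 + 10 + 12 = 54
σ = (3, 4, 2, 1): 24 + 8 + 13 + (-3) = 42
σ = (4, 1, 2, 3): 2 + (-6) + 13 + 6 = 15
σ = (4, 1, 3, 2): 2 + (-6) + 13 + 12 = 21
σ = (4, 2, 1, 3): 2 + 10 + 10 + 6 = 28
σ = (4, 2, 3, 1): 2 + 10 + 13 + (-3) = 22
σ = (4, 3, 1, 2): 2 + (-1) + 10 + 12 = 23
σ = (4, 3, 2, 1): 2 + (-1) + 13 + (-3) = 11
Optimal value attained by: σ = (4, 3, 2, 1).
Answer: det⊕(A) = 11; verdict: NONSINGULAR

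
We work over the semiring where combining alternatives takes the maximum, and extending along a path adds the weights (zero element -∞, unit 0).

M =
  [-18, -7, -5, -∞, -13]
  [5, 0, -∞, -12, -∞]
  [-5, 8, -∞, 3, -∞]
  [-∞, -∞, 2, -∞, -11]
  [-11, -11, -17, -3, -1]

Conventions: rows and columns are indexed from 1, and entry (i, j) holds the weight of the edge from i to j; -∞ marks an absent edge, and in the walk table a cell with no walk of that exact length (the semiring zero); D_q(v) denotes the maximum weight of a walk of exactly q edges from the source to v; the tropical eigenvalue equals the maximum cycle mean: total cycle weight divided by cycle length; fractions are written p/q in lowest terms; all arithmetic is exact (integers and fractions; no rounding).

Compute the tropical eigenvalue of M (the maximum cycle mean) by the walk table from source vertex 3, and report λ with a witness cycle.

q=0: [-∞, -∞, 0, -∞, -∞]
q=1: [-5, 8, -∞, 3, -∞]
q=2: [13, 8, 5, -4, -8]
q=3: [13, 13, 8, 8, 0]
q=4: [18, 16, 10, 11, 0]
q=5: [21, 18, 13, 13, 5]
Optimal cycle mean attained by: cycle 1->3->2->1, total (-5) + 8 + 5, length 3.
Answer: λ = 8/3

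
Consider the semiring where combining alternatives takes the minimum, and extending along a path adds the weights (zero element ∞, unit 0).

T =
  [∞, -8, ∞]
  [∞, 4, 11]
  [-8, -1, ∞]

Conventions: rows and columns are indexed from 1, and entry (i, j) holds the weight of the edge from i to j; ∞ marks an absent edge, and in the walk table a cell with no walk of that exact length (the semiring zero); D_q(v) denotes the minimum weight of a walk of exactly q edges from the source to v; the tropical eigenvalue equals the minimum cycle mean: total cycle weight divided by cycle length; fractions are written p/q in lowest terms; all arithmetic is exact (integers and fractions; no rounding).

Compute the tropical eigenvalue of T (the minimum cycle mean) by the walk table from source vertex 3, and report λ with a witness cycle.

q=0: [∞, ∞, 0]
q=1: [-8, -1, ∞]
q=2: [∞, -16, 10]
q=3: [2, -12, -5]
Optimal cycle mean attained by: cycle 1->2->3->1, total (-8) + 11 + (-8), length 3.
Answer: λ = -5/3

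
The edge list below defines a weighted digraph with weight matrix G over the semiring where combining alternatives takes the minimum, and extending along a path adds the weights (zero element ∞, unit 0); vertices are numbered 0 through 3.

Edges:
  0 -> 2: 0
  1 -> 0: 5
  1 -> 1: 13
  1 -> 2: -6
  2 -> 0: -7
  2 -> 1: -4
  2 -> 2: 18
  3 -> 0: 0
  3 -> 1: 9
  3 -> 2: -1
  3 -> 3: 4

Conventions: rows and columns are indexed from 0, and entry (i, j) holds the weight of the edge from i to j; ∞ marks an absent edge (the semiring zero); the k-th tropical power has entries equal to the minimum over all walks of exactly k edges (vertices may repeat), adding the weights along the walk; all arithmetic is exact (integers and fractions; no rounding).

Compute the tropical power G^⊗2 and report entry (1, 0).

G^⊗2:
  [-7, -4, 18, ∞]
  [-13, -10, 5, ∞]
  [1, 9, -10, ∞]
  [-8, -5, 0, 8]
Key observation: the optimum is the walk 1->2->0, with weight (-6) + (-7) = -13.
Optimal value attained by: walk 1->2->0.
Answer: (G^⊗2)[1][0] = -13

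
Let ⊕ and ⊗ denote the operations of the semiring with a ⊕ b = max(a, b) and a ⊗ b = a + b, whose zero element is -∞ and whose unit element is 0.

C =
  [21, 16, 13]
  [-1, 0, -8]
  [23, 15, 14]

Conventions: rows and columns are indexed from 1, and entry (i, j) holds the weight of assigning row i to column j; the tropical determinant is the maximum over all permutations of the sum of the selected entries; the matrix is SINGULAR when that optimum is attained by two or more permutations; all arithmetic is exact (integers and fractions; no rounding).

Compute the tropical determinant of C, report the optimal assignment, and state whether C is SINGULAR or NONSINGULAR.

σ = (1, 2, 3): 21 + 0 + 14 = 35
σ = (1, 3, 2): 21 + (-8) + 15 = 28
σ = (2, 1, 3): 16 + (-1) + 14 = 29
σ = (2, 3, 1): 16 + (-8) + 23 = 31
σ = (3, 1, 2): 13 + (-1) + 15 = 27
σ = (3, 2, 1): 13 + 0 + 23 = 36
Optimal value attained by: σ = (3, 2, 1).
Answer: det⊕(C) = 36; verdict: NONSINGULAR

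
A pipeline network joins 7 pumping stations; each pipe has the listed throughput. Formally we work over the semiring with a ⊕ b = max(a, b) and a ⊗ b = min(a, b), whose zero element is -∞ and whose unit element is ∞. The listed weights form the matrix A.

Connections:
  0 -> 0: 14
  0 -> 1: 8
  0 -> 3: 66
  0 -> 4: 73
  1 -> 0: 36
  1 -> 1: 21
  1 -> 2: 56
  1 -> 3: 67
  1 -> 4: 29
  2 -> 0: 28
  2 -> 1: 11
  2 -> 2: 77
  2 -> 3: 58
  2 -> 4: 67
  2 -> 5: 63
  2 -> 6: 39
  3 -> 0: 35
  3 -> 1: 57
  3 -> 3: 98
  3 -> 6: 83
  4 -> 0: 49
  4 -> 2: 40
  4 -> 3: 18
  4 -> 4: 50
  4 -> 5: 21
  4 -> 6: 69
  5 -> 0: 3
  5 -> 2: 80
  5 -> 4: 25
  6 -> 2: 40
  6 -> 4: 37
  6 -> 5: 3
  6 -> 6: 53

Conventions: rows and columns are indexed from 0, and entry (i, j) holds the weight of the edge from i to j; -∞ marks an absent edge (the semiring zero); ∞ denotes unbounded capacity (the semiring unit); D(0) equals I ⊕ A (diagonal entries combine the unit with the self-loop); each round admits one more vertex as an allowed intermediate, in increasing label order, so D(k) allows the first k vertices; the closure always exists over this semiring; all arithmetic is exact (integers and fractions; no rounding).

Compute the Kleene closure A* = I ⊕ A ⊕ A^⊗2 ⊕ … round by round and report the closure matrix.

D(0):
  [∞, 8, -∞, 66, 73, -∞, -∞]
  [36, ∞, 56, 67, 29, -∞, -∞]
  [28, 11, ∞, 58, 67, 63, 39]
  [35, 57, -∞, ∞, -∞, -∞, 83]
  [49, -∞, 40, 18, ∞, 21, 69]
  [3, -∞, 80, -∞, 25, ∞, -∞]
  [-∞, -∞, 40, -∞, 37, 3, ∞]
D(1):
  [∞, 8, -∞, 66, 73, -∞, -∞]
  [36, ∞, 56, 67, 36, -∞, -∞]
  [28, 11, ∞, 58, 67, 63, 39]
  [35, 57, -∞, ∞, 35, -∞, 83]
  [49, 8, 40, 49, ∞, 21, 69]
  [3, 3, 80, 3, 25, ∞, -∞]
  [-∞, -∞, 40, -∞, 37, 3, ∞]
D(2):
  [∞, 8, 8, 66, 73, -∞, -∞]
  [36, ∞, 56, 67, 36, -∞, -∞]
  [28, 11, ∞, 58, 67, 63, 39]
  [36, 57, 56, ∞, 36, -∞, 83]
  [49, 8, 40, 49, ∞, 21, 69]
  [3, 3, 80, 3, 25, ∞, -∞]
  [-∞, -∞, 40, -∞, 37, 3, ∞]
D(3):
  [∞, 8, 8, 66, 73, 8, 8]
  [36, ∞, 56, 67, 56, 56, 39]
  [28, 11, ∞, 58, 67, 63, 39]
  [36, 57, 56, ∞, 56, 56, 83]
  [49, 11, 40, 49, ∞, 40, 69]
  [28, 11, 80, 58, 67, ∞, 39]
  [28, 11, 40, 40, 40, 40, ∞]
D(4):
  [∞, 57, 56, 66, 73, 56, 66]
  [36, ∞, 56, 67, 56, 56, 67]
  [36, 57, ∞, 58, 67, 63, 58]
  [36, 57, 56, ∞, 56, 56, 83]
  [49, 49, 49, 49, ∞, 49, 69]
  [36, 57, 80, 58, 67, ∞, 58]
  [36, 40, 40, 40, 40, 40, ∞]
D(5):
  [∞, 57, 56, 66, 73, 56, 69]
  [49, ∞, 56, 67, 56, 56, 67]
  [49, 57, ∞, 58, 67, 63, 67]
  [49, 57, 56, ∞, 56, 56, 83]
  [49, 49, 49, 49, ∞, 49, 69]
  [49, 57, 80, 58, 67, ∞, 67]
  [40, 40, 40, 40, 40, 40, ∞]
D(6):
  [∞, 57, 56, 66, 73, 56, 69]
  [49, ∞, 56, 67, 56, 56, 67]
  [49, 57, ∞, 58, 67, 63, 67]
  [49, 57, 56, ∞, 56, 56, 83]
  [49, 49, 49, 49, ∞, 49, 69]
  [49, 57, 80, 58, 67, ∞, 67]
  [40, 40, 40, 40, 40, 40, ∞]
D(7):
  [∞, 57, 56, 66, 73, 56, 69]
  [49, ∞, 56, 67, 56, 56, 67]
  [49, 57, ∞, 58, 67, 63, 67]
  [49, 57, 56, ∞, 56, 56, 83]
  [49, 49, 49, 49, ∞, 49, 69]
  [49, 57, 80, 58, 67, ∞, 67]
  [40, 40, 40, 40, 40, 40, ∞]
Answer: A* = [[∞, 57, 56, 66, 73, 56, 69], [49, ∞, 56, 67, 56, 56, 67], [49, 57, ∞, 58, 67, 63, 67], [49, 57, 56, ∞, 56, 56, 83], [49, 49, 49, 49, ∞, 49, 69], [49, 57, 80, 58, 67, ∞, 67], [40, 40, 40, 40, 40, 40, ∞]]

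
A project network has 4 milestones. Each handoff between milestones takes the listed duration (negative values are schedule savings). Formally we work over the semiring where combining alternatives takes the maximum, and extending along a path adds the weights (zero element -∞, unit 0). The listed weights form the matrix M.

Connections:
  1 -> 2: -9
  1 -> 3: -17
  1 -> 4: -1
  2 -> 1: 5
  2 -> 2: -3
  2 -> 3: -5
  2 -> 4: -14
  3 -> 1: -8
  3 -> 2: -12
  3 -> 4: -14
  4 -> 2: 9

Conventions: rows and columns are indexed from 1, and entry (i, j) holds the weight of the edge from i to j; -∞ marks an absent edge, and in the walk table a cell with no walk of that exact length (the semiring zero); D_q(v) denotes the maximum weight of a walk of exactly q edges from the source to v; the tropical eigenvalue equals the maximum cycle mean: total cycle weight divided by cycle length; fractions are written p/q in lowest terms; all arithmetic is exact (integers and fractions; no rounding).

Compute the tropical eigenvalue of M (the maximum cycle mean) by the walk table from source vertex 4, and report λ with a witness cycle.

q=0: [-∞, -∞, -∞, 0]
q=1: [-∞, 9, -∞, -∞]
q=2: [14, 6, 4, -5]
q=3: [11, 5, 1, 13]
q=4: [10, 22, 0, 10]
Optimal cycle mean attained by: cycle 1->4->2->1, total (-1) + 9 + 5, length 3.
Answer: λ = 13/3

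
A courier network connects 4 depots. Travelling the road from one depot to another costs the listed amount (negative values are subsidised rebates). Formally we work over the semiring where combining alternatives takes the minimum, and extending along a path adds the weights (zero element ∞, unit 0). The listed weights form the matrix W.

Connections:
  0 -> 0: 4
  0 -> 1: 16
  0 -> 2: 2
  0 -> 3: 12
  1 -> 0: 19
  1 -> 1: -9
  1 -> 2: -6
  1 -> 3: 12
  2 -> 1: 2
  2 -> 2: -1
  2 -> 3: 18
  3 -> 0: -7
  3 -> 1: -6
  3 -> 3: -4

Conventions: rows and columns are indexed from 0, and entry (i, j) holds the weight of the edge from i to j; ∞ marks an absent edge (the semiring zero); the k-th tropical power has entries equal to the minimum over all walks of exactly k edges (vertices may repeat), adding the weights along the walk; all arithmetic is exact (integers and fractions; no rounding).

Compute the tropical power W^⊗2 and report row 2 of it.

W^⊗2:
  [5, 4, 1, 8]
  [5, -18, -15, 3]
  [11, -7, -4, 14]
  [-11, -15, -12, -8]
Answer: row 2 of W^⊗2 = [11, -7, -4, 14]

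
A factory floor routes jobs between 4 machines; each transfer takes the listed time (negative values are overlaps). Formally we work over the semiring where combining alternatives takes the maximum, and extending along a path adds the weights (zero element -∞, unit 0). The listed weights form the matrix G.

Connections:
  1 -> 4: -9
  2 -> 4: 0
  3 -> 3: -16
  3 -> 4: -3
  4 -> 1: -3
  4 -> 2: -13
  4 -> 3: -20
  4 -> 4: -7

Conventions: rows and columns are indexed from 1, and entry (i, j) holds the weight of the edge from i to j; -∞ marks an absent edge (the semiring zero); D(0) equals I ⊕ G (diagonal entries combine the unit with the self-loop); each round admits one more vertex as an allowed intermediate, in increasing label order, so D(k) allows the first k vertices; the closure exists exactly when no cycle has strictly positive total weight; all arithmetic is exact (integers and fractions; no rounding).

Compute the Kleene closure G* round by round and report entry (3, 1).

D(0):
  [0, -∞, -∞, -9]
  [-∞, 0, -∞, 0]
  [-∞, -∞, 0, -3]
  [-3, -13, -20, 0]
D(1):
  [0, -∞, -∞, -9]
  [-∞, 0, -∞, 0]
  [-∞, -∞, 0, -3]
  [-3, -13, -20, 0]
D(2):
  [0, -∞, -∞, -9]
  [-∞, 0, -∞, 0]
  [-∞, -∞, 0, -3]
  [-3, -13, -20, 0]
D(3):
  [0, -∞, -∞, -9]
  [-∞, 0, -∞, 0]
  [-∞, -∞, 0, -3]
  [-3, -13, -20, 0]
D(4):
  [0, -22, -29, -9]
  [-3, 0, -20, 0]
  [-6, -16, 0, -3]
  [-3, -13, -20, 0]
Answer: G*[3][1] = -6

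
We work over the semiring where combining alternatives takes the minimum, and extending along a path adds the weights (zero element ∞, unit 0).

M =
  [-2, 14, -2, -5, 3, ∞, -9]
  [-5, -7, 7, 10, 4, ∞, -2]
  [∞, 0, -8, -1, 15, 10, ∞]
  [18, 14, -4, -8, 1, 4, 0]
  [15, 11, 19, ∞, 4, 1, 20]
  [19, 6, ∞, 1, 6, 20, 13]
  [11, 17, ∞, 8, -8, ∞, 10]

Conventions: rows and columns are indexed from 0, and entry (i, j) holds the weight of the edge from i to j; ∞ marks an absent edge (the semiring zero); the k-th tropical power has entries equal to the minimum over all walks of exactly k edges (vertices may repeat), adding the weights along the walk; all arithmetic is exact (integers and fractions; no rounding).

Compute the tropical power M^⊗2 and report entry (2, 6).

M^⊗2:
  [-4, -2, -10, -13, -17, -1, -11]
  [-12, -14, -7, -10, -10, 5, -14]
  [-5, -8, -16, -9, 0, 2, -2]
  [9, -4, -12, -16, -8, -4, -8]
  [6, 4, 11, 2, 7, 5, 6]
  [1, -1, -3, -7, 2, 5, 1]
  [7, 3, 4, 0, -4, -7, 2]
Key observation: the optimum is the walk 2->1->6, with weight 0 + (-2) = -2.
Optimal value attained by: walk 2->1->6.
Answer: (M^⊗2)[2][6] = -2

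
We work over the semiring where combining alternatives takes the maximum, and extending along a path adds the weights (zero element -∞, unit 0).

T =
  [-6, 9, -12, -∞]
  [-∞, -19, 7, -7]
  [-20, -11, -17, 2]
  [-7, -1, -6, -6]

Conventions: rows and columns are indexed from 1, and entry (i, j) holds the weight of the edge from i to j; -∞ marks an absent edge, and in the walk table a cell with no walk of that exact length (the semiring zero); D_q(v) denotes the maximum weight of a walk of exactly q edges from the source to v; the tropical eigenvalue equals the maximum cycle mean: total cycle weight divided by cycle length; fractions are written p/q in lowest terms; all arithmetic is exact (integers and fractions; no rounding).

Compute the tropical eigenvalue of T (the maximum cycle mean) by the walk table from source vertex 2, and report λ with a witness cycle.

q=0: [-∞, 0, -∞, -∞]
q=1: [-∞, -19, 7, -7]
q=2: [-13, -4, -10, 9]
q=3: [2, 8, 3, 3]
q=4: [-4, 11, 15, 5]
Optimal cycle mean attained by: cycle 1->2->3->4->1, total 9 + 7 + 2 + (-7), length 4.
Answer: λ = 11/4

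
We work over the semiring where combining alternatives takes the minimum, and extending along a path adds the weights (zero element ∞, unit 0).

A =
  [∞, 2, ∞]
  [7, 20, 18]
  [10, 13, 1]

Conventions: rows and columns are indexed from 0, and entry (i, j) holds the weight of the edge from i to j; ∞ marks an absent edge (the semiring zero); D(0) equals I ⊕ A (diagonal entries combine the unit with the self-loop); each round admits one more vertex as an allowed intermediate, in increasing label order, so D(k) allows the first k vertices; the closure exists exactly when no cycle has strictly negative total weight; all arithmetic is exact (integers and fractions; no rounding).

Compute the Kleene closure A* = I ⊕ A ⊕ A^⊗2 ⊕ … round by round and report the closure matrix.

D(0):
  [0, 2, ∞]
  [7, 0, 18]
  [10, 13, 0]
D(1):
  [0, 2, ∞]
  [7, 0, 18]
  [10, 12, 0]
D(2):
  [0, 2, 20]
  [7, 0, 18]
  [10, 12, 0]
D(3):
  [0, 2, 20]
  [7, 0, 18]
  [10, 12, 0]
Answer: A* = [[0, 2, 20], [7, 0, 18], [10, 12, 0]]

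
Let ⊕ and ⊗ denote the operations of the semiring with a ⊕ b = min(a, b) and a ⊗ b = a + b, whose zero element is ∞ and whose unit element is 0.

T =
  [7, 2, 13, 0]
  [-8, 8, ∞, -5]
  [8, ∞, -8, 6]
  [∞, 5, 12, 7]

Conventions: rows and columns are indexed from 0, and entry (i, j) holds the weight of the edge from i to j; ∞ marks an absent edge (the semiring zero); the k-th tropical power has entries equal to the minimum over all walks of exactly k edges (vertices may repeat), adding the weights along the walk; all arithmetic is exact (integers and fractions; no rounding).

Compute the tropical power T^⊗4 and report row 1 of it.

T^⊗2:
  [-6, 5, 5, -3]
  [-1, -6, 5, -8]
  [0, 10, -16, -2]
  [-3, 12, 4, 0]
T^⊗3:
  [-3, -4, -3, -6]
  [-14, -3, -3, -11]
  [-8, 2, -24, -10]
  [4, -1, -4, -3]
T^⊗4:
  [-12, -1, -11, -9]
  [-11, -12, -11, -14]
  [-16, -6, -32, -18]
  [-9, 2, -12, -6]
Answer: row 1 of T^⊗4 = [-11, -12, -11, -14]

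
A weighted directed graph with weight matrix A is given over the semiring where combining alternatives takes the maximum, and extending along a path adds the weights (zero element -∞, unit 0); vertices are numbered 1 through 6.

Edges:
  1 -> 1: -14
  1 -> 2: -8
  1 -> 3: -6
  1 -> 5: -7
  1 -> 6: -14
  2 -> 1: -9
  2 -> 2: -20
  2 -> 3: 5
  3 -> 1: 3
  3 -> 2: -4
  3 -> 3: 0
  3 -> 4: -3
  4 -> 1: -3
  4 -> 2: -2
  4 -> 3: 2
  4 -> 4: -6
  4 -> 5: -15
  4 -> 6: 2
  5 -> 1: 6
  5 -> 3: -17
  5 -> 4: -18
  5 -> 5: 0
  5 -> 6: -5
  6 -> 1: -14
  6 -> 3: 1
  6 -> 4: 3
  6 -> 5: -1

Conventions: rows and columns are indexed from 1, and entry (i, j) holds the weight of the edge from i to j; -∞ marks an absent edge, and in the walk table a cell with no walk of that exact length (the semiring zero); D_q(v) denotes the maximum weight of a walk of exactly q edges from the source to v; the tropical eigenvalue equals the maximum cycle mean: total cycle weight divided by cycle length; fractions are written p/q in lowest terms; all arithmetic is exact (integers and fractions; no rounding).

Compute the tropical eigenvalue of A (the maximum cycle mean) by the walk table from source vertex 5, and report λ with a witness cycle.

q=0: [-∞, -∞, -∞, -∞, 0, -∞]
q=1: [6, -∞, -17, -18, 0, -5]
q=2: [6, -2, 0, -2, 0, -5]
q=3: [6, -2, 3, -2, 0, 0]
q=4: [6, -1, 3, 3, 0, 0]
q=5: [6, 1, 5, 3, 0, 5]
q=6: [8, 1, 6, 8, 4, 5]
Optimal cycle mean attained by: cycle 4->6->4, total 2 + 3, length 2.
Answer: λ = 5/2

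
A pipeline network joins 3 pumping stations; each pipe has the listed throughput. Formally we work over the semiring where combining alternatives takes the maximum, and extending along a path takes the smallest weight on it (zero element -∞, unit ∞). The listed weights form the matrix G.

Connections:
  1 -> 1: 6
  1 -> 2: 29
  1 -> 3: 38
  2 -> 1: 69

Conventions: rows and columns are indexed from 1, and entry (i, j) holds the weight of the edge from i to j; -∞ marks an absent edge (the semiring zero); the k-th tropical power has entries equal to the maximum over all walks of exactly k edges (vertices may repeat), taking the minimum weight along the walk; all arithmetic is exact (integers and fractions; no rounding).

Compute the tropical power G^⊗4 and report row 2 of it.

G^⊗2:
  [29, 6, 6]
  [6, 29, 38]
  [-∞, -∞, -∞]
G^⊗3:
  [6, 29, 29]
  [29, 6, 6]
  [-∞, -∞, -∞]
G^⊗4:
  [29, 6, 6]
  [6, 29, 29]
  [-∞, -∞, -∞]
Answer: row 2 of G^⊗4 = [6, 29, 29]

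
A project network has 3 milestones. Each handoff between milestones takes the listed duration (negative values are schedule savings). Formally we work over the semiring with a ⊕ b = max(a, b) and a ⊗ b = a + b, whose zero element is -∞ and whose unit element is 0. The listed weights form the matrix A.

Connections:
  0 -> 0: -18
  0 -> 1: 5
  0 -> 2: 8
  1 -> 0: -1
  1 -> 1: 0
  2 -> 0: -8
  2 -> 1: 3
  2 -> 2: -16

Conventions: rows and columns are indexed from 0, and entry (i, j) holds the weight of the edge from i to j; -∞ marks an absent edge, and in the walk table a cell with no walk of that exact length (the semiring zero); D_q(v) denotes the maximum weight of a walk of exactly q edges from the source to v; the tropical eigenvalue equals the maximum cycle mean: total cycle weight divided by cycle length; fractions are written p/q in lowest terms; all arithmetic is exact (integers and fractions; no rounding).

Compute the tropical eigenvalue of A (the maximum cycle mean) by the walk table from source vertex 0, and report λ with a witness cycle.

q=0: [0, -∞, -∞]
q=1: [-18, 5, 8]
q=2: [4, 11, -8]
q=3: [10, 11, 12]
Optimal cycle mean attained by: cycle 0->2->1->0, total 8 + 3 + (-1), length 3.
Answer: λ = 10/3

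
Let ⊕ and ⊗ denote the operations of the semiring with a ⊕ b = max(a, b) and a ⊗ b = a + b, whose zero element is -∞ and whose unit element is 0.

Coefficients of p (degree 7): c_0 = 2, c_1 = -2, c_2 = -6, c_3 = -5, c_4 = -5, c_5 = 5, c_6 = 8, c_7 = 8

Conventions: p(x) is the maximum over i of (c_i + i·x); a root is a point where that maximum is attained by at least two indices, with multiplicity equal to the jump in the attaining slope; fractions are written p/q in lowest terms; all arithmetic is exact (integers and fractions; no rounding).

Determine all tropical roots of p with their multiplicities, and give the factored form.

hull edge (i=0, c=2) to (i=6, c=8): slope 1, span 6
hull edge (i=6, c=8) to (i=7, c=8): slope 0, span 1
Factored form: p(x) = 8 ⊗ (x ⊕ (-1)) ⊗ (x ⊕ (-1)) ⊗ (x ⊕ (-1)) ⊗ (x ⊕ (-1)) ⊗ (x ⊕ (-1)) ⊗ (x ⊕ (-1)) ⊗ (x ⊕ 0)
Answer: roots = -1 (mult 6), 0 (mult 1)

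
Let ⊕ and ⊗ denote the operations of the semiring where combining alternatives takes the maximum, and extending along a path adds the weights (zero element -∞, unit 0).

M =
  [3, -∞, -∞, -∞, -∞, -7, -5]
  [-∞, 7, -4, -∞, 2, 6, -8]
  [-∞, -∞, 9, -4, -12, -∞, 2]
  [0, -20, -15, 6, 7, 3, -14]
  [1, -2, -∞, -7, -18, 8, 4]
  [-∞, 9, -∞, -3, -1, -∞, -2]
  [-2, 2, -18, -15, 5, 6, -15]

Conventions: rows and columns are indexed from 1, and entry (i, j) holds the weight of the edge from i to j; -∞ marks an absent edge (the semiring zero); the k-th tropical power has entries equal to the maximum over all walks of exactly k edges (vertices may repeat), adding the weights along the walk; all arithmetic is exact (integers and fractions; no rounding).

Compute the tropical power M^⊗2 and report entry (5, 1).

M^⊗2:
  [6, 2, -23, -10, 0, 1, -2]
  [3, 15, 5, 3, 9, 13, 6]
  [0, 4, 18, 5, 7, 8, 11]
  [8, 12, -6, 12, 13, 15, 11]
  [4, 17, -6, 5, 9, 10, 6]
  [0, 16, 5, 3, 11, 15, 3]
  [6, 15, -2, 3, 5, 13, 9]
Key observation: the optimum is the walk 5->1->1, with weight 1 + 3 = 4.
Optimal value attained by: walk 5->1->1.
Answer: (M^⊗2)[5][1] = 4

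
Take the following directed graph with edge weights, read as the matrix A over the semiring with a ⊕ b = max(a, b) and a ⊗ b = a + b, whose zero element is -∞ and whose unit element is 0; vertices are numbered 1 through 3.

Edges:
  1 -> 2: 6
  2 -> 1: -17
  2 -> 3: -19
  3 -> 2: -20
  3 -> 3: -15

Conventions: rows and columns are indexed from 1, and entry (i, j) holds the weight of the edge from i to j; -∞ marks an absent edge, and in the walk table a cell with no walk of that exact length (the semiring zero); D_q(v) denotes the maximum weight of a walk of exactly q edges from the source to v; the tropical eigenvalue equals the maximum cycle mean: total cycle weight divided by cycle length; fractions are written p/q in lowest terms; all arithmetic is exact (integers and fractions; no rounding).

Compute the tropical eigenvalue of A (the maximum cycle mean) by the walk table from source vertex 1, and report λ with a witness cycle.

q=0: [0, -∞, -∞]
q=1: [-∞, 6, -∞]
q=2: [-11, -∞, -13]
q=3: [-∞, -5, -28]
Optimal cycle mean attained by: cycle 1->2->1, total 6 + (-17), length 2.
Answer: λ = -11/2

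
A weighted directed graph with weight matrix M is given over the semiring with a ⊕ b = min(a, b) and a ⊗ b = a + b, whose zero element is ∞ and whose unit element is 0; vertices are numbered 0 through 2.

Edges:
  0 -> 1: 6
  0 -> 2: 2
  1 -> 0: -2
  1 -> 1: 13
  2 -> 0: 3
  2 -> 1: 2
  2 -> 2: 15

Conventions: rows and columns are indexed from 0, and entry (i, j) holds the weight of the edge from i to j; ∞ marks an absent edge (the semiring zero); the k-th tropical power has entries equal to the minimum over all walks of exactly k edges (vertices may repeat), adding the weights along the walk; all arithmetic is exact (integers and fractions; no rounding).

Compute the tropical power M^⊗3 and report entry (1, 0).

M^⊗2:
  [4, 4, 17]
  [11, 4, 0]
  [0, 9, 5]
M^⊗3:
  [2, 10, 6]
  [2, 2, 13]
  [7, 6, 2]
Key observation: the optimum is the walk 1->0->1->0, with weight (-2) + 6 + (-2) = 2.
Optimal value attained by: walk 1->0->1->0.
Answer: (M^⊗3)[1][0] = 2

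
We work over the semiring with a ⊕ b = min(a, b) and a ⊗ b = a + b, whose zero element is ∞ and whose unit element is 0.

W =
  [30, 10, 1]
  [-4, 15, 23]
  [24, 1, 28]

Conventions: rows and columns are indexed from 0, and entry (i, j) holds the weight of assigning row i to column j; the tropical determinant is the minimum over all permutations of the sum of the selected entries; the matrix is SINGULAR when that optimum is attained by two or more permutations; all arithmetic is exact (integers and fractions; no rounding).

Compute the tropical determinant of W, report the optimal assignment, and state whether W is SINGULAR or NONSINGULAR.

σ = (0, 1, 2): 30 + 15 + 28 = 73
σ = (0, 2, 1): 30 + 23 + 1 = 54
σ = (1, 0, 2): 10 + (-4) + 28 = 34
σ = (1, 2, 0): 10 + 23 + 24 = 57
σ = (2, 0, 1): 1 + (-4) + 1 = -2
σ = (2, 1, 0): 1 + 15 + 24 = 40
Optimal value attained by: σ = (2, 0, 1).
Answer: det⊕(W) = -2; verdict: NONSINGULAR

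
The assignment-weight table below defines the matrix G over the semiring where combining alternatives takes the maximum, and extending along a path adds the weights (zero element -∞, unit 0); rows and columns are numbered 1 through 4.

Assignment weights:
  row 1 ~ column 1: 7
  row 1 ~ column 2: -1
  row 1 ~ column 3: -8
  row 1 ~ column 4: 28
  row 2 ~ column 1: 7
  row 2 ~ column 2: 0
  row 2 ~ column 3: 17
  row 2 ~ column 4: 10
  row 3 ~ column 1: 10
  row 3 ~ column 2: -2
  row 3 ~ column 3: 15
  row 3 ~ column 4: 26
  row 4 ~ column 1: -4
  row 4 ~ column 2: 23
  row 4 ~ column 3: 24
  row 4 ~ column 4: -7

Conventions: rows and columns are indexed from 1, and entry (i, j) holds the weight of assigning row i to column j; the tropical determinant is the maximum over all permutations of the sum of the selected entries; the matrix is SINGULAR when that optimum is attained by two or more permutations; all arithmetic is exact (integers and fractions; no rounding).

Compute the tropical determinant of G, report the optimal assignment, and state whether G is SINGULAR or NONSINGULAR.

σ = (1, 2, 3, 4): 7 + 0 + 15 + (-7) = 15
σ = (1, 2, 4, 3): 7 + 0 + 26 + 24 = 57
σ = (1, 3, 2, 4): 7 + 17 + (-2) + (-7) = 15
σ = (1, 3, 4, 2): 7 + 17 + 26 + 23 = 73
σ = (1, 4, 2, 3): 7 + 10 + (-2) + 24 = 39
σ = (1, 4, 3, 2): 7 + 10 + 15 + 23 = 55
σ = (2, 1, 3, 4): (-1) + 7 + 15 + (-7) = 14
σ = (2, 1, 4, 3): (-1) + 7 + 26 + 24 = 56
σ = (2, 3, 1, 4): (-1) + 17 + 10 + (-7) = 19
σ = (2, 3, 4, 1): (-1) + 17 + 26 + (-4) = 38
σ = (2, 4, 1, 3): (-1) + 10 + 10 + 24 = 43
σ = (2, 4, 3, 1): (-1) + 10 + 15 + (-4) = 20
σ = (3, 1, 2, 4): (-8) + 7 + (-2) + (-7) = -10
σ = (3, 1, 4, 2): (-8) + 7 + 26 + 23 = 48
σ = (3, 2, 1, 4): (-8) + 0 + 10 + (-7) = -5
σ = (3, 2, 4, 1): (-8) + 0 + 26 + (-4) = 14
σ = (3, 4, 1, 2): (-8) + 10 + 10 + 23 = 35
σ = (3, 4, 2, 1): (-8) + 10 + (-2) + (-4) = -4
σ = (4, 1, 2, 3): 28 + 7 + (-2) + 24 = 57
σ = (4, 1, 3, 2): 28 + 7 + 15 + 23 = 73
σ = (4, 2, 1, 3): 28 + 0 + 10 + 24 = 62
σ = (4, 2, 3, 1): 28 + 0 + 15 + (-4) = 39
σ = (4, 3, 1, 2): 28 + 17 + 10 + 23 = 78
σ = (4, 3, 2, 1): 28 + 17 + (-2) + (-4) = 39
Optimal value attained by: σ = (4, 3, 1, 2).
Answer: det⊕(G) = 78; verdict: NONSINGULAR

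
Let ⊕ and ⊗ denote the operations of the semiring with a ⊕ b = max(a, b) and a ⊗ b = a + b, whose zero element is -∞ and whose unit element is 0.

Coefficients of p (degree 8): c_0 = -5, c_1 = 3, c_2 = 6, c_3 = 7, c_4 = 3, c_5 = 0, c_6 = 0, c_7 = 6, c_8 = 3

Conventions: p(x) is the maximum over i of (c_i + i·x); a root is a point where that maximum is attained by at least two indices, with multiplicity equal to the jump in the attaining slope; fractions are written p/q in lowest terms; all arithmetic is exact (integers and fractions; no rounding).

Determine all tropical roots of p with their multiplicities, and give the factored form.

hull edge (i=0, c=-5) to (i=1, c=3): slope 8, span 1
hull edge (i=1, c=3) to (i=2, c=6): slope 3, span 1
hull edge (i=2, c=6) to (i=3, c=7): slope 1, span 1
hull edge (i=3, c=7) to (i=7, c=6): slope -1/4, span 4
hull edge (i=7, c=6) to (i=8, c=3): slope -3, span 1
Factored form: p(x) = 3 ⊗ (x ⊕ (-8)) ⊗ (x ⊕ (-3)) ⊗ (x ⊕ (-1)) ⊗ (x ⊕ 1/4) ⊗ (x ⊕ 1/4) ⊗ (x ⊕ 1/4) ⊗ (x ⊕ 1/4) ⊗ (x ⊕ 3)
Answer: roots = -8 (mult 1), -3 (mult 1), -1 (mult 1), 1/4 (mult 4), 3 (mult 1)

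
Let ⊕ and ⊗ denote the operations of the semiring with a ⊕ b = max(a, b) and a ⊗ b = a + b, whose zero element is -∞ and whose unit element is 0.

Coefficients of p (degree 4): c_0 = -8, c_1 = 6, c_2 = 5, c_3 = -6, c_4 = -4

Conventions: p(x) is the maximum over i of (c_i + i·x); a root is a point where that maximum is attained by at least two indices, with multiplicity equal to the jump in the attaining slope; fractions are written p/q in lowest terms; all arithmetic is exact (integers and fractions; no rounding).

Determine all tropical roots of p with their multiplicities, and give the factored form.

hull edge (i=0, c=-8) to (i=1, c=6): slope 14, span 1
hull edge (i=1, c=6) to (i=2, c=5): slope -1, span 1
hull edge (i=2, c=5) to (i=4, c=-4): slope -9/2, span 2
Factored form: p(x) = -4 ⊗ (x ⊕ (-14)) ⊗ (x ⊕ 1) ⊗ (x ⊕ 9/2) ⊗ (x ⊕ 9/2)
Answer: roots = -14 (mult 1), 1 (mult 1), 9/2 (mult 2)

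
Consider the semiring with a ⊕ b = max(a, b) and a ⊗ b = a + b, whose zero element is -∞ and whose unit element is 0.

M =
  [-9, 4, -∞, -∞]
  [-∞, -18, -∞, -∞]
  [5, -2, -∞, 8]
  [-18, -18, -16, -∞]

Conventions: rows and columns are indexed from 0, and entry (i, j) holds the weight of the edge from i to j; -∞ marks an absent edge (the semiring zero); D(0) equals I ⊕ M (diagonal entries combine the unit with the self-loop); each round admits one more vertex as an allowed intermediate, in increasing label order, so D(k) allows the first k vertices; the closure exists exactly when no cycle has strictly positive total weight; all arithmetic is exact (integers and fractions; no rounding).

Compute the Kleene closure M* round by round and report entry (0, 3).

D(0):
  [0, 4, -∞, -∞]
  [-∞, 0, -∞, -∞]
  [5, -2, 0, 8]
  [-18, -18, -16, 0]
D(1):
  [0, 4, -∞, -∞]
  [-∞, 0, -∞, -∞]
  [5, 9, 0, 8]
  [-18, -14, -16, 0]
D(2):
  [0, 4, -∞, -∞]
  [-∞, 0, -∞, -∞]
  [5, 9, 0, 8]
  [-18, -14, -16, 0]
D(3):
  [0, 4, -∞, -∞]
  [-∞, 0, -∞, -∞]
  [5, 9, 0, 8]
  [-11, -7, -16, 0]
D(4):
  [0, 4, -∞, -∞]
  [-∞, 0, -∞, -∞]
  [5, 9, 0, 8]
  [-11, -7, -16, 0]
Answer: M*[0][3] = -∞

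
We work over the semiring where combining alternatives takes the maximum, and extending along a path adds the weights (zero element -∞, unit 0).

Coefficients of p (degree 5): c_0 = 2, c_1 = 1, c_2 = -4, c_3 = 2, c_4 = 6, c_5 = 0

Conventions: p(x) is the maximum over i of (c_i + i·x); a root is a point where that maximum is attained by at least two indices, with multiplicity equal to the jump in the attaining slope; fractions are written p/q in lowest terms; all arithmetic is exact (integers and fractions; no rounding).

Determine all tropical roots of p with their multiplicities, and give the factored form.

hull edge (i=0, c=2) to (i=4, c=6): slope 1, span 4
hull edge (i=4, c=6) to (i=5, c=0): slope -6, span 1
Factored form: p(x) = 0 ⊗ (x ⊕ (-1)) ⊗ (x ⊕ (-1)) ⊗ (x ⊕ (-1)) ⊗ (x ⊕ (-1)) ⊗ (x ⊕ 6)
Answer: roots = -1 (mult 4), 6 (mult 1)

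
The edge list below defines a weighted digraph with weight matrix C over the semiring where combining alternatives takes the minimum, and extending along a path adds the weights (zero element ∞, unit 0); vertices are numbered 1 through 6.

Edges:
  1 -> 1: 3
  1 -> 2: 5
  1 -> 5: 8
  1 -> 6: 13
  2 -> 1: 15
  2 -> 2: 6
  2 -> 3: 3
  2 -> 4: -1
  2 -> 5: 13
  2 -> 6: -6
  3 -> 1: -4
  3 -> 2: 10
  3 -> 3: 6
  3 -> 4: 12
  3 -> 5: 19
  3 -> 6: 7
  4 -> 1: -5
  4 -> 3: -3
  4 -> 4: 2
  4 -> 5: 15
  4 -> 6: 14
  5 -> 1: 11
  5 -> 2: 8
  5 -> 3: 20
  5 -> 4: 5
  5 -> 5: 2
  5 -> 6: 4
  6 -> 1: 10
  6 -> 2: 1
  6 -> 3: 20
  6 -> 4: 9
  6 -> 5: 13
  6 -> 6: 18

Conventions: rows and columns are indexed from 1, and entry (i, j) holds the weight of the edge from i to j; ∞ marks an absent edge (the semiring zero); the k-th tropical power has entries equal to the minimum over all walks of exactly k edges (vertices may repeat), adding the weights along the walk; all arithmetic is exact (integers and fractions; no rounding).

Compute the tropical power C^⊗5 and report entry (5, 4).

C^⊗2:
  [6, 8, 8, 4, 10, -1]
  [-6, -5, -4, 1, 7, 0]
  [-1, 1, 9, 9, 4, 4]
  [-7, 0, -1, 4, 3, 4]
  [0, 5, 2, 7, 4, 2]
  [4, 7, 4, 0, 14, -5]
C^⊗3:
  [-1, 0, 1, 6, 12, 2]
  [-8, -1, -2, -6, 2, -11]
  [2, 4, 4, 0, 6, -5]
  [-5, -2, 1, -1, 1, -6]
  [-2, 3, 4, 4, 6, -1]
  [-5, -4, -3, 2, 8, 1]
C^⊗4:
  [-3, 3, 3, -1, 7, -6]
  [-11, -10, -9, -4, 0, -7]
  [-5, -4, -3, 2, 8, -2]
  [-6, -5, -4, -3, 3, -8]
  [-1, 0, 1, 2, 6, -3]
  [-7, 0, -1, -5, 3, -10]
C^⊗5:
  [-6, -5, -4, 1, 5, -3]
  [-13, -6, -7, -11, -3, -16]
  [-7, -1, -1, -5, 3, -10]
  [-8, -7, -6, -6, 2, -11]
  [-3, -2, -1, -1, 7, -6]
  [-10, -9, -8, -3, 1, -6]
Key observation: the optimum is the walk 5->6->2->6->2->4, with weight 4 + 1 + (-6) + 1 + (-1) = -1.
Optimal value attained by: walk 5->6->2->6->2->4.
Answer: (C^⊗5)[5][4] = -1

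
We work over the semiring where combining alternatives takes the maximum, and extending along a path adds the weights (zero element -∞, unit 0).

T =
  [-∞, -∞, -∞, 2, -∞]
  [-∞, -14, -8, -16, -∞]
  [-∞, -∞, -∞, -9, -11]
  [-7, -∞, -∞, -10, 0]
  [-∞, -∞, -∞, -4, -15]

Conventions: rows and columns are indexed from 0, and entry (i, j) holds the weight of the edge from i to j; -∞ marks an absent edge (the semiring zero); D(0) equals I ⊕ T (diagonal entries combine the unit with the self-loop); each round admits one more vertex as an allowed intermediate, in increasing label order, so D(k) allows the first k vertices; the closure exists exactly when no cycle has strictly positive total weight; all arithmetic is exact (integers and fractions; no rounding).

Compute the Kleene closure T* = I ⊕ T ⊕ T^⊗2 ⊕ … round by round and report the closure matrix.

D(0):
  [0, -∞, -∞, 2, -∞]
  [-∞, 0, -8, -16, -∞]
  [-∞, -∞, 0, -9, -11]
  [-7, -∞, -∞, 0, 0]
  [-∞, -∞, -∞, -4, 0]
D(1):
  [0, -∞, -∞, 2, -∞]
  [-∞, 0, -8, -16, -∞]
  [-∞, -∞, 0, -9, -11]
  [-7, -∞, -∞, 0, 0]
  [-∞, -∞, -∞, -4, 0]
D(2):
  [0, -∞, -∞, 2, -∞]
  [-∞, 0, -8, -16, -∞]
  [-∞, -∞, 0, -9, -11]
  [-7, -∞, -∞, 0, 0]
  [-∞, -∞, -∞, -4, 0]
D(3):
  [0, -∞, -∞, 2, -∞]
  [-∞, 0, -8, -16, -19]
  [-∞, -∞, 0, -9, -11]
  [-7, -∞, -∞, 0, 0]
  [-∞, -∞, -∞, -4, 0]
D(4):
  [0, -∞, -∞, 2, 2]
  [-23, 0, -8, -16, -16]
  [-16, -∞, 0, -9, -9]
  [-7, -∞, -∞, 0, 0]
  [-11, -∞, -∞, -4, 0]
D(5):
  [0, -∞, -∞, 2, 2]
  [-23, 0, -8, -16, -16]
  [-16, -∞, 0, -9, -9]
  [-7, -∞, -∞, 0, 0]
  [-11, -∞, -∞, -4, 0]
Answer: T* = [[0, -∞, -∞, 2, 2], [-23, 0, -8, -16, -16], [-16, -∞, 0, -9, -9], [-7, -∞, -∞, 0, 0], [-11, -∞, -∞, -4, 0]]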